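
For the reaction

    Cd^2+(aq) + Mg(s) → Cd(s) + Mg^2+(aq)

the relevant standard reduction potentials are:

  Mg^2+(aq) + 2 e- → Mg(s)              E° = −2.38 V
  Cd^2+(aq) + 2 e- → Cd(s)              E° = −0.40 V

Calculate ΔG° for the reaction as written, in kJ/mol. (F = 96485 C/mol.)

In the reaction as written Cd^2+(aq) is reduced, so the Cd²⁺/Cd couple is the cathode and Mg²⁺/Mg is the anode.
E°cell = −0.40 − (−2.38) = +1.98 V; balancing electrons gives n = 2.
ΔG° = −nFE°cell = −(2)(96485)(+1.98) J/mol = −382 kJ/mol.

−382 kJ/mol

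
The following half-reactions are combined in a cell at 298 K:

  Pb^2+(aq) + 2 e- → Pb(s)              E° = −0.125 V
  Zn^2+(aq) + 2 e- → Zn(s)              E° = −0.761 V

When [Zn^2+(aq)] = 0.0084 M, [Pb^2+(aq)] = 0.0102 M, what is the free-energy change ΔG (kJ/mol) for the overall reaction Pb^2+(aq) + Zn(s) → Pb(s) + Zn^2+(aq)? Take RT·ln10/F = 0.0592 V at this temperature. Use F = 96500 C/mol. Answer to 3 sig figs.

−123 kJ/mol

With Pb²⁺/Pb reduced at the cathode, E°cell = −0.125 − (−0.761) = +0.636 V and n = 2.
Here Q = [Zn^2+(aq)] / [Pb^2+(aq)] = 0.824 (log Q = −0.084), giving E = +0.636 − (0.0592/2)·(−0.084) = +0.6385 V.
Finally ΔG = −nFE = −(2)(96500 C/mol)(+0.6385 V) = −123 kJ/mol.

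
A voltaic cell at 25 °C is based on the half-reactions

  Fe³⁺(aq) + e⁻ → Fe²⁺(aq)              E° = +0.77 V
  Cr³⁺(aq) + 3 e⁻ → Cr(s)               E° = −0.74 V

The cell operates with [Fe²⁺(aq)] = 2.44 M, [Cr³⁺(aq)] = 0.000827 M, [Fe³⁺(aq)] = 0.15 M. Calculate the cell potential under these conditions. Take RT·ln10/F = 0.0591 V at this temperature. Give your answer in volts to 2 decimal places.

Since E°(Fe³⁺/Fe²⁺) > E°(Cr³⁺/Cr), Fe³⁺/Fe²⁺ serves as the cathode.
E°cell = E°cat − E°an = +0.77 − (−0.74) = +1.51 V; n = 3.
Balancing gives 3 Fe³⁺(aq) + Cr(s) → 3 Fe²⁺(aq) + Cr³⁺(aq); hence Q = ([Fe²⁺(aq)]^3·[Cr³⁺(aq)]) / [Fe³⁺(aq)]^3 = 3.56 (log Q = 0.551).
Applying E = E° − (RT ln10/nF)·log Q gives +1.51 − (0.0591/3)(0.551) = +1.50 V.

+1.50 V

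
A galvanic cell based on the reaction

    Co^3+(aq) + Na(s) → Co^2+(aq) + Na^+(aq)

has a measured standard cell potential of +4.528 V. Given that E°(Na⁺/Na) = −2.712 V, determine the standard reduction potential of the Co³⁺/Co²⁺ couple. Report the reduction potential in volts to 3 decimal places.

In the reaction as written the Co³⁺/Co²⁺ couple is reduced (cathode) and Na⁺/Na is oxidized (anode), so E°cell = E°(Co³⁺/Co²⁺) − E°(Na⁺/Na).
E°(Co³⁺/Co²⁺) = E°cell + E°(anode) = +4.528 + (−2.712) = +1.816 V.

+1.816 V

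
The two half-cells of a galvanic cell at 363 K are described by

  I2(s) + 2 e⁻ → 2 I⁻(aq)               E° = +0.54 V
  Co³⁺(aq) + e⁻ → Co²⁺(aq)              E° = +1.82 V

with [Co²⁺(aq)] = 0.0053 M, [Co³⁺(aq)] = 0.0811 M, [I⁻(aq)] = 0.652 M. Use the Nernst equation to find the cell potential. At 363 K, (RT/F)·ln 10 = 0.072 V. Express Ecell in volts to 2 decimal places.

Since E°(Co³⁺/Co²⁺) > E°(I₂/I⁻), Co³⁺/Co²⁺ serves as the cathode.
The standard potential is +1.82 − (+0.54) = +1.28 V and the balanced reaction transfers n = 2 electrons.
The balanced reaction is 2 Co³⁺(aq) + 2 I⁻(aq) → 2 Co²⁺(aq) + I2(s), so Q = [Co²⁺(aq)]^2 / ([Co³⁺(aq)]^2·[I⁻(aq)]^2) = 0.01 and log Q = −1.998.
Applying E = E° − (RT ln10/nF)·log Q gives +1.28 − (0.072/2)(−1.998) = +1.35 V.

+1.35 V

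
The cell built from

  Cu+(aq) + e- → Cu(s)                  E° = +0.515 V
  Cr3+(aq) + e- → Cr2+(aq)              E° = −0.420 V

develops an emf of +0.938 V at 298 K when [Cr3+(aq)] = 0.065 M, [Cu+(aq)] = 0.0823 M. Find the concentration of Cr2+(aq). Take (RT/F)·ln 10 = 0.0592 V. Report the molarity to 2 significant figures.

0.89 M

Cu⁺/Cu is the cathode (higher E°); E°cell = +0.515 − (−0.420) = +0.935 V with n = 1.
From the Nernst equation, log Q = n(E° − E)/0.0592 = 1·(+0.935 − (+0.938))/0.0592 = −0.051.
For Cu+(aq) + Cr2+(aq) → Cu(s) + Cr3+(aq), the reaction quotient is Q = [Cr3+(aq)] / ([Cu+(aq)]·[Cr2+(aq)]).
Substituting the known concentrations and solving, log [Cr2+(aq)] = −0.051 and [Cr2+(aq)] = 0.89 M.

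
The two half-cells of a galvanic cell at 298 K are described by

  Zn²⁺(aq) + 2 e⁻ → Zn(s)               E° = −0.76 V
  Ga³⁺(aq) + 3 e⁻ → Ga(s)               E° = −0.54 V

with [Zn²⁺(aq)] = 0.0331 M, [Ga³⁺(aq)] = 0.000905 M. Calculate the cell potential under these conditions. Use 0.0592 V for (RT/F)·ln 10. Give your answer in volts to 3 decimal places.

+0.204 V

The Ga³⁺/Ga couple has the more positive E°, so it is the cathode; Zn²⁺/Zn is the anode.
The standard potential is −0.54 − (−0.76) = +0.22 V and the balanced reaction transfers n = 6 electrons.
Balancing gives 2 Ga³⁺(aq) + 3 Zn(s) → 2 Ga(s) + 3 Zn²⁺(aq); hence Q = [Zn²⁺(aq)]^3 / [Ga³⁺(aq)]^2 = 44.3 (log Q = 1.646).
Applying E = E° − (RT ln10/nF)·log Q gives +0.22 − (0.0592/6)(1.646) = +0.204 V.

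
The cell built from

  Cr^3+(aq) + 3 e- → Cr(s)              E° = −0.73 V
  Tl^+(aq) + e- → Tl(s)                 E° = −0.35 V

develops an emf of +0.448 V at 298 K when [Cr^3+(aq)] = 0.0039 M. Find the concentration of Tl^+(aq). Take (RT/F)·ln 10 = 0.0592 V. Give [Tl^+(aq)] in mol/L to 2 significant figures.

2.2 M

The Tl⁺/Tl couple has the larger reduction potential, so it is the cathode: E°cell = −0.35 − (−0.73) = +0.38 V and n = 3.
Since E = E° − (0.0592/n)·log Q, log Q = n(E° − E)/0.0592 = −3.446.
Balancing electrons gives 3 Tl^+(aq) + Cr(s) → 3 Tl(s) + Cr^3+(aq); thus Q = [Cr^3+(aq)] / [Tl^+(aq)]^3.
Solving for the unknown gives log [Tl^+(aq)] = 0.346, so [Tl^+(aq)] ≈ 2.2 M.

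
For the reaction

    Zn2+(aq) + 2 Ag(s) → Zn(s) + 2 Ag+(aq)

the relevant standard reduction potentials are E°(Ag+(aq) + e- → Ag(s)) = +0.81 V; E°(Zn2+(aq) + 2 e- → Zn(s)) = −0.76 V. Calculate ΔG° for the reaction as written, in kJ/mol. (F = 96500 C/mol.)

+303 kJ/mol

In the reaction as written Zn2+(aq) is reduced, so the Zn²⁺/Zn couple is the cathode and Ag⁺/Ag is the anode.
E°cell = −0.76 − (+0.81) = −1.57 V; balancing electrons gives n = 2.
ΔG° = −nFE°cell = −(2)(96500)(−1.57) J/mol = +303 kJ/mol.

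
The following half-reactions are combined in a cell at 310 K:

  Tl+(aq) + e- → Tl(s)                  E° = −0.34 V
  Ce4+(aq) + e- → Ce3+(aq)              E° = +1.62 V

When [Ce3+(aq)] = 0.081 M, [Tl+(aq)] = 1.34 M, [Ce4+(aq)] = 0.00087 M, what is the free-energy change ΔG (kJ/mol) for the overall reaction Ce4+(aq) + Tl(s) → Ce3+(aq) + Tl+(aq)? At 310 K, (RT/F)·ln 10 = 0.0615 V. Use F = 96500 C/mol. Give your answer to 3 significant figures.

−177 kJ/mol

E°cell = +1.62 − (−0.34) = +1.96 V; the balanced reaction transfers n = 1 electron.
Q = ([Ce3+(aq)]·[Tl+(aq)]) / [Ce4+(aq)] = 125, so log Q = 2.096 and E = +1.96 − (0.0615/1)(2.096) = +1.8311 V.
Finally ΔG = −nFE = −(1)(96500 C/mol)(+1.8311 V) = −177 kJ/mol.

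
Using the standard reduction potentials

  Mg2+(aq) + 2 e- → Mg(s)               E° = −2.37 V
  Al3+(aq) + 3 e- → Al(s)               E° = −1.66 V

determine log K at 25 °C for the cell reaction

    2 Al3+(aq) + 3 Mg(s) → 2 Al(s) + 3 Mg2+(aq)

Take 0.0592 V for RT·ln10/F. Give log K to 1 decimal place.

The Al³⁺/Al couple is reduced (cathode); E°cell = −1.66 − (−2.37) = +0.71 V with n = 6.
At equilibrium E = 0, so log K = nE°cell / 0.0592 = (6)(+0.71) / 0.0592 = 72.0.

log K = 72.0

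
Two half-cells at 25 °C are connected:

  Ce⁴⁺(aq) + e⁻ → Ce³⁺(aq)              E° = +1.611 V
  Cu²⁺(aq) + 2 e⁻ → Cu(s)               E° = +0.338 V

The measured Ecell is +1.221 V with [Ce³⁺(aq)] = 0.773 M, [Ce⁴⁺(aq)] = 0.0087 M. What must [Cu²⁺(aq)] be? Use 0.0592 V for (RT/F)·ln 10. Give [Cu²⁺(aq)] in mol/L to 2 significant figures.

0.0072 M

Ce⁴⁺/Ce³⁺ is the cathode (higher E°); E°cell = +1.611 − (+0.338) = +1.273 V with n = 2.
Since E = E° − (0.0592/n)·log Q, log Q = n(E° − E)/0.0592 = 1.757.
The balanced reaction is 2 Ce⁴⁺(aq) + Cu(s) → 2 Ce³⁺(aq) + Cu²⁺(aq), so Q = ([Ce³⁺(aq)]^2·[Cu²⁺(aq)]) / [Ce⁴⁺(aq)]^2.
Isolating [Cu²⁺(aq)] in Q = 10^{1.757} yields log [Cu²⁺(aq)] = −2.140, i.e. 0.0072 M.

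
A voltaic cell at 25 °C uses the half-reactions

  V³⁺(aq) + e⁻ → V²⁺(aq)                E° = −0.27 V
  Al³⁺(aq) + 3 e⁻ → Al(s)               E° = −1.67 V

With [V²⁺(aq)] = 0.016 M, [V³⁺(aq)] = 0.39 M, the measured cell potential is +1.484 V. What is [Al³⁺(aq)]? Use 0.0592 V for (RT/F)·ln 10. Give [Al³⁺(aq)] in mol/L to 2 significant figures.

V³⁺/V²⁺ is the cathode (higher E°); E°cell = −0.27 − (−1.67) = +1.40 V with n = 3.
Since E = E° − (0.0592/n)·log Q, log Q = n(E° − E)/0.0592 = −4.257.
Balancing electrons gives 3 V³⁺(aq) + Al(s) → 3 V²⁺(aq) + Al³⁺(aq); thus Q = ([V²⁺(aq)]^3·[Al³⁺(aq)]) / [V³⁺(aq)]^3.
Substituting the known concentrations and solving, log [Al³⁺(aq)] = −0.096 and [Al³⁺(aq)] = 0.80 M.

0.80 M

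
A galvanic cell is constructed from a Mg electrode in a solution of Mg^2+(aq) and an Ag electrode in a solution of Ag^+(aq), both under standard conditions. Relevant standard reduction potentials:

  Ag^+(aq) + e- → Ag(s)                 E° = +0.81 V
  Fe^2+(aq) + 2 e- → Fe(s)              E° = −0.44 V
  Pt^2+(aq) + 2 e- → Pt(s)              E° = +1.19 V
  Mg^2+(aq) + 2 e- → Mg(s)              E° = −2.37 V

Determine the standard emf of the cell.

The Ag⁺/Ag couple has the higher E°, so Ag ion is reduced (cathode) and Mg is oxidized (anode).
E°cell = E°(cathode) − E°(anode) = +0.81 − (−2.37) = +3.18 V.

+3.18 V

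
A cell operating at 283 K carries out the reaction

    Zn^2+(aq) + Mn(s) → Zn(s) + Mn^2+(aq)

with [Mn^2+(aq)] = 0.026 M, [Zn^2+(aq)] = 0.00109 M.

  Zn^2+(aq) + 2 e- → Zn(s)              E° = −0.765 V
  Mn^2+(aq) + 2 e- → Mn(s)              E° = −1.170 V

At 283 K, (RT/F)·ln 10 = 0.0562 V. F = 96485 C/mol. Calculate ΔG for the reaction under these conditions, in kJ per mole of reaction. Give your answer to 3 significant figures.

−70.7 kJ/mol

E°cell = −0.765 − (−1.170) = +0.405 V; the balanced reaction transfers n = 2 electrons.
The reaction quotient is [Mn^2+(aq)] / [Zn^2+(aq)] = 23.9; by Nernst, E = +0.405 − (0.0562/2)(1.378) = +0.3663 V.
ΔG = −nFE = −(2)(96485)(+0.3663) J/mol = −70.7 kJ/mol.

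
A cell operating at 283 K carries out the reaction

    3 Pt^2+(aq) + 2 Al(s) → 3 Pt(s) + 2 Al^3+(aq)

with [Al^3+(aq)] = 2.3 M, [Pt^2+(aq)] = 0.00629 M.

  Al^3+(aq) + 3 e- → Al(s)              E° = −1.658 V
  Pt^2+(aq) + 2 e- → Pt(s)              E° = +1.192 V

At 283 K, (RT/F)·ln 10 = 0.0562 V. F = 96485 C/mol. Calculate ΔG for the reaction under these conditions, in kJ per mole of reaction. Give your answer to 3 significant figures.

−1610 kJ/mol

With Pt²⁺/Pt reduced at the cathode, E°cell = +1.192 − (−1.658) = +2.850 V and n = 6.
Here Q = [Al^3+(aq)]^2 / [Pt^2+(aq)]^3 = 2.13×10^7 (log Q = 7.328), giving E = +2.850 − (0.0562/6)·(7.328) = +2.7814 V.
Finally ΔG = −nFE = −(6)(96485 C/mol)(+2.7814 V) = −1610 kJ/mol.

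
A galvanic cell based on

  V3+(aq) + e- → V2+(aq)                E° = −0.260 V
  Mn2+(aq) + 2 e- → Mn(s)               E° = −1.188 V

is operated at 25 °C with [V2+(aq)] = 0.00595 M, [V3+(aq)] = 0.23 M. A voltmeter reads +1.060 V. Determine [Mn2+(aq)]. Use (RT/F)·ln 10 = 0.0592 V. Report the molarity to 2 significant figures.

V³⁺/V²⁺ is the cathode (higher E°); E°cell = −0.260 − (−1.188) = +0.928 V with n = 2.
Rearranging E = E° − (0.0592/n)·log Q gives log Q = 2(+0.928 − (+1.060))/0.0592 = −4.459.
Balancing electrons gives 2 V3+(aq) + Mn(s) → 2 V2+(aq) + Mn2+(aq); thus Q = ([V2+(aq)]^2·[Mn2+(aq)]) / [V3+(aq)]^2.
Substituting the known concentrations and solving, log [Mn2+(aq)] = −1.285 and [Mn2+(aq)] = 0.052 M.

0.052 M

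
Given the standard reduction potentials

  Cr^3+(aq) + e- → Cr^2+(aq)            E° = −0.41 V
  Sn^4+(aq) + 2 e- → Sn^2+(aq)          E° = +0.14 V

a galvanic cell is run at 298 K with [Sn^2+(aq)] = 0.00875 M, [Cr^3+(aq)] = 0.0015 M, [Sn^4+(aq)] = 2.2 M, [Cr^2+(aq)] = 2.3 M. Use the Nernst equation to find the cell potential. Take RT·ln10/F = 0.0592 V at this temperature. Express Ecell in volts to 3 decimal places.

+0.810 V

Sn⁴⁺/Sn²⁺ is reduced (cathode, E° = +0.14 V) and Cr³⁺/Cr²⁺ is oxidized (anode).
E°cell = E°cat − E°an = +0.14 − (−0.41) = +0.55 V; n = 2.
The balanced reaction is Sn^4+(aq) + 2 Cr^2+(aq) → Sn^2+(aq) + 2 Cr^3+(aq), so Q = ([Sn^2+(aq)]·[Cr^3+(aq)]^2) / ([Sn^4+(aq)]·[Cr^2+(aq)]^2) = 1.69×10^−9 and log Q = −8.772.
Applying E = E° − (RT ln10/nF)·log Q gives +0.55 − (0.0592/2)(−8.772) = +0.810 V.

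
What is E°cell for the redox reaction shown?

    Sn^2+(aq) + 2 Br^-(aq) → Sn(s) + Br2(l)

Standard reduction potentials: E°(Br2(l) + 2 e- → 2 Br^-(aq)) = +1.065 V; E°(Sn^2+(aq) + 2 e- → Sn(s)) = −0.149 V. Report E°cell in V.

Sn^2+(aq) gains electrons, so the Sn²⁺/Sn couple is the cathode; the Br₂/Br⁻ couple is the anode.
E°cell = E°(cathode) − E°(anode) = −0.149 − (+1.065) = −1.214 V.

−1.214 V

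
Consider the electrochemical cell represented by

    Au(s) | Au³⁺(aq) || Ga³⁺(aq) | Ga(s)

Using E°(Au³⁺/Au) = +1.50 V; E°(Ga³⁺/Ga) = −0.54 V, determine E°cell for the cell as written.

By convention the left-hand electrode in cell notation is the anode (oxidation) and the right-hand electrode is the cathode (reduction).
E°cell = E°(right) − E°(left) = −0.54 − (+1.50) = −2.04 V.
The negative sign shows that, as written, the cell would require an external voltage to drive the reaction.

−2.04 V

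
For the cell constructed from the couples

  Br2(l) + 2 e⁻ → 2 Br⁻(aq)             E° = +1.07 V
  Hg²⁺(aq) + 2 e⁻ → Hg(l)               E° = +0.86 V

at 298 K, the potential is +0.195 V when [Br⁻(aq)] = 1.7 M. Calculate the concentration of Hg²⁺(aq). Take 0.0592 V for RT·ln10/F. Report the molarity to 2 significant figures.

Br₂/Br⁻ is the cathode (higher E°); E°cell = +1.07 − (+0.86) = +0.21 V with n = 2.
From the Nernst equation, log Q = n(E° − E)/0.0592 = 2·(+0.21 − (+0.195))/0.0592 = 0.507.
Balancing electrons gives Br2(l) + Hg(l) → 2 Br⁻(aq) + Hg²⁺(aq); thus Q = [Br⁻(aq)]^2·[Hg²⁺(aq)].
Solving for the unknown gives log [Hg²⁺(aq)] = 0.046, so [Hg²⁺(aq)] ≈ 1.1 M.

1.1 M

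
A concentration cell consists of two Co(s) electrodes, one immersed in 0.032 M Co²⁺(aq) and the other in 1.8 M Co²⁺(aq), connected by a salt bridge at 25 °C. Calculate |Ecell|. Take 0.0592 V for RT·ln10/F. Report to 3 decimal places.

0.052 V

For a concentration cell E°cell = 0, since both electrodes use the same couple.
The compartment with the higher Co²⁺(aq) concentration (1.8 M) acts as the cathode; ions are reduced there and produced at the dilute (0.032 M) anode.
With n = 2, Ecell = −(0.0592/2)·log([dilute]/[conc]) = −(0.0592/2)·log(0.032/1.8) = +0.052 V.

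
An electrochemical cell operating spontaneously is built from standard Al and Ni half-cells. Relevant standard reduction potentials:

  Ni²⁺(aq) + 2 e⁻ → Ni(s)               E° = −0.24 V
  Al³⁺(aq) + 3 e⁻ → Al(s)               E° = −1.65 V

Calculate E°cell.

+1.41 V

The Ni²⁺/Ni couple has the higher E°, so Ni ion is reduced (cathode) and Al is oxidized (anode).
E°cell = E°(cathode) − E°(anode) = −0.24 − (−1.65) = +1.41 V.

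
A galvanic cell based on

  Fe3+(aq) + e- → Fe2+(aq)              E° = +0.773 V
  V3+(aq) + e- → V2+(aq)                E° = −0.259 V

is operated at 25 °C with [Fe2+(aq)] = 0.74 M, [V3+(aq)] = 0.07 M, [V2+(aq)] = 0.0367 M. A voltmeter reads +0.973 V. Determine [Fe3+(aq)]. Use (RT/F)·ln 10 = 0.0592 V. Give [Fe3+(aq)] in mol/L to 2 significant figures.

0.14 M

With Fe³⁺/Fe²⁺ at the cathode and V³⁺/V²⁺ at the anode, E°cell = +0.773 − (−0.259) = +1.032 V (n = 1).
Rearranging E = E° − (0.0592/n)·log Q gives log Q = 1(+1.032 − (+0.973))/0.0592 = 0.997.
The balanced reaction is Fe3+(aq) + V2+(aq) → Fe2+(aq) + V3+(aq), so Q = ([Fe2+(aq)]·[V3+(aq)]) / ([Fe3+(aq)]·[V2+(aq)]).
Substituting the known concentrations and solving, log [Fe3+(aq)] = −0.847 and [Fe3+(aq)] = 0.14 M.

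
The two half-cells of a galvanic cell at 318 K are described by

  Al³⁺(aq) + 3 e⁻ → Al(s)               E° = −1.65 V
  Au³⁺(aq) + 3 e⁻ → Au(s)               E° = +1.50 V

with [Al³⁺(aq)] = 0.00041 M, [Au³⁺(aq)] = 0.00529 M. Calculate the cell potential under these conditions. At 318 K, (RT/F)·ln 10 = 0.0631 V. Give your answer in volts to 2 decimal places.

The Au³⁺/Au couple has the more positive E°, so it is the cathode; Al³⁺/Al is the anode.
The standard potential is +1.50 − (−1.65) = +3.15 V and the balanced reaction transfers n = 3 electrons.
For the overall reaction Au³⁺(aq) + Al(s) → Au(s) + Al³⁺(aq), Q = [Al³⁺(aq)] / [Au³⁺(aq)] = 0.0775, giving log Q = −1.111.
E = E° − (0.0631/n)·log Q = +3.15 − (0.0631/3)(−1.111) = +3.17 V.

+3.17 V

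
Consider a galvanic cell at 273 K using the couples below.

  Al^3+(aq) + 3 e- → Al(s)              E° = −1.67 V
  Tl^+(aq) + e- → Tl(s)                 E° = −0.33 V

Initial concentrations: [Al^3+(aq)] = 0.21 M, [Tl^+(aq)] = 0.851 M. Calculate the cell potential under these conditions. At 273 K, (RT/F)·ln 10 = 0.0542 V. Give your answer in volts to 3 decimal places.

+1.348 V

Since E°(Tl⁺/Tl) > E°(Al³⁺/Al), Tl⁺/Tl serves as the cathode.
The standard potential is −0.33 − (−1.67) = +1.34 V and the balanced reaction transfers n = 3 electrons.
The balanced reaction is 3 Tl^+(aq) + Al(s) → 3 Tl(s) + Al^3+(aq), so Q = [Al^3+(aq)] / [Tl^+(aq)]^3 = 0.341 and log Q = −0.468.
By the Nernst equation, E = +1.34 − (0.0542/3)·(−0.468) = +1.348 V.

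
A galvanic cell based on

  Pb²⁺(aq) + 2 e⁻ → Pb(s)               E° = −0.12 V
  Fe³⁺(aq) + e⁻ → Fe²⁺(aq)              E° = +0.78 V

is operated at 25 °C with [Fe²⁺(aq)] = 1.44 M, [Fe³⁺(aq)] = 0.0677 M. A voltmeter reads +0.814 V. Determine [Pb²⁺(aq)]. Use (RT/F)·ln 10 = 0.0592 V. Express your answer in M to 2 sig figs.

Fe³⁺/Fe²⁺ is the cathode (higher E°); E°cell = +0.78 − (−0.12) = +0.90 V with n = 2.
From the Nernst equation, log Q = n(E° − E)/0.0592 = 2·(+0.90 − (+0.814))/0.0592 = 2.905.
Balancing electrons gives 2 Fe³⁺(aq) + Pb(s) → 2 Fe²⁺(aq) + Pb²⁺(aq); thus Q = ([Fe²⁺(aq)]^2·[Pb²⁺(aq)]) / [Fe³⁺(aq)]^2.
Substituting the known concentrations and solving, log [Pb²⁺(aq)] = 0.249 and [Pb²⁺(aq)] = 1.8 M.

1.8 M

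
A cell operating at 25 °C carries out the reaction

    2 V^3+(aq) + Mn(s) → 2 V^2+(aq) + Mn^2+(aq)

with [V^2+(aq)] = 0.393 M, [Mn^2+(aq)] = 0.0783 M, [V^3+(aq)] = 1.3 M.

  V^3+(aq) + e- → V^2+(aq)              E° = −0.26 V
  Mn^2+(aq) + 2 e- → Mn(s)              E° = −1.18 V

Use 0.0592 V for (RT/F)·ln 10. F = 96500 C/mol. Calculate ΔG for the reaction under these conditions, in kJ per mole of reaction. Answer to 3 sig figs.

−190 kJ/mol

With V³⁺/V²⁺ reduced at the cathode, E°cell = −0.26 − (−1.18) = +0.92 V and n = 2.
Q = ([V^2+(aq)]^2·[Mn^2+(aq)]) / [V^3+(aq)]^2 = 0.00716, so log Q = −2.145 and E = +0.92 − (0.0592/2)(−2.145) = +0.9835 V.
ΔG = −nFE = −(2)(96500)(+0.9835) J/mol = −190 kJ/mol.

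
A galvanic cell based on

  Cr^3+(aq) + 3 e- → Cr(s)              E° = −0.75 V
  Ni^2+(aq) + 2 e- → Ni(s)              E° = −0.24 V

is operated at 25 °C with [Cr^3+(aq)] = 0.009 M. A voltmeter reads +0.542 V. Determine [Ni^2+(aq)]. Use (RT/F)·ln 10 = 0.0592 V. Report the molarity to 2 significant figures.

With Ni²⁺/Ni at the cathode and Cr³⁺/Cr at the anode, E°cell = −0.24 − (−0.75) = +0.51 V (n = 6).
From the Nernst equation, log Q = n(E° − E)/0.0592 = 6·(+0.51 − (+0.542))/0.0592 = −3.243.
Balancing electrons gives 3 Ni^2+(aq) + 2 Cr(s) → 3 Ni(s) + 2 Cr^3+(aq); thus Q = [Cr^3+(aq)]^2 / [Ni^2+(aq)]^3.
Isolating [Ni^2+(aq)] in Q = 10^{−3.243} yields log [Ni^2+(aq)] = −0.283, i.e. 0.52 M.

0.52 M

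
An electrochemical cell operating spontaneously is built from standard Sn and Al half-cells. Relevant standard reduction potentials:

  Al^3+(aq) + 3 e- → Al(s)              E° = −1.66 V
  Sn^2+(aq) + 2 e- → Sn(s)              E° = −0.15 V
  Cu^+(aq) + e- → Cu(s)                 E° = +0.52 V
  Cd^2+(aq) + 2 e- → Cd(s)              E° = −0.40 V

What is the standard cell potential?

Of the two couples in this cell, the one with the more positive reduction potential is reduced at the cathode: here that is Sn²⁺/Sn (−0.15 V); Al³⁺/Al (−1.66 V) is the anode.
E°cell = E°(cathode) − E°(anode) = −0.15 − (−1.66) = +1.51 V.

+1.51 V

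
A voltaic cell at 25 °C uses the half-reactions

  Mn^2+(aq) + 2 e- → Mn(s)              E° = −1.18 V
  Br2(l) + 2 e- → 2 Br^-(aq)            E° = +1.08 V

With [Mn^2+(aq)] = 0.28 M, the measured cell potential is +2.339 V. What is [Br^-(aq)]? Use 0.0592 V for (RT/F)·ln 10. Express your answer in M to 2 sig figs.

The Br₂/Br⁻ couple has the larger reduction potential, so it is the cathode: E°cell = +1.08 − (−1.18) = +2.26 V and n = 2.
Since E = E° − (0.0592/n)·log Q, log Q = n(E° − E)/0.0592 = −2.669.
The balanced reaction is Br2(l) + Mn(s) → 2 Br^-(aq) + Mn^2+(aq), so Q = [Br^-(aq)]^2·[Mn^2+(aq)].
Substituting the known concentrations and solving, log [Br^-(aq)] = −1.058 and [Br^-(aq)] = 0.087 M.

0.087 M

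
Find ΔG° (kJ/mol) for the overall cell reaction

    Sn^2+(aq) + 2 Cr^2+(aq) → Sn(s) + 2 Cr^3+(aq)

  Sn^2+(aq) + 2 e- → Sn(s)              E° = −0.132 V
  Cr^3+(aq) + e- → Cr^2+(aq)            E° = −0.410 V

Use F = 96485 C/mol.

−53.6 kJ/mol

In the reaction as written Sn^2+(aq) is reduced, so the Sn²⁺/Sn couple is the cathode and Cr³⁺/Cr²⁺ is the anode.
E°cell = −0.132 − (−0.410) = +0.278 V; balancing electrons gives n = 2.
ΔG° = −nFE°cell = −(2)(96485)(+0.278) J/mol = −53.6 kJ/mol.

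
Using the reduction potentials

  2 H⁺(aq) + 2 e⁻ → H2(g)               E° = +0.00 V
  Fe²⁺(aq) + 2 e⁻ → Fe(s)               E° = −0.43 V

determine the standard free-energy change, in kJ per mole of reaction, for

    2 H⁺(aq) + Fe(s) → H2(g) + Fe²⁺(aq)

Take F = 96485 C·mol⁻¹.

In the reaction as written H⁺(aq) is reduced, so the 2H⁺/H₂ couple is the cathode and Fe²⁺/Fe is the anode.
E°cell = +0.00 − (−0.43) = +0.43 V; balancing electrons gives n = 2.
ΔG° = −nFE°cell = −(2)(96485)(+0.43) J/mol = −83.0 kJ/mol.

−83.0 kJ/mol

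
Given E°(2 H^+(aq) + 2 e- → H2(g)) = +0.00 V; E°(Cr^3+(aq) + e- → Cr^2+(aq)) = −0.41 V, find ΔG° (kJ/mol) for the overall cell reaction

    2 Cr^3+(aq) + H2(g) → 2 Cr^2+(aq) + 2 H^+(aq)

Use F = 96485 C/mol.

+79.1 kJ/mol

In the reaction as written Cr^3+(aq) is reduced, so the Cr³⁺/Cr²⁺ couple is the cathode and 2H⁺/H₂ is the anode.
E°cell = −0.41 − (+0.00) = −0.41 V; balancing electrons gives n = 2.
ΔG° = −nFE°cell = −(2)(96485)(−0.41) J/mol = +79.1 kJ/mol.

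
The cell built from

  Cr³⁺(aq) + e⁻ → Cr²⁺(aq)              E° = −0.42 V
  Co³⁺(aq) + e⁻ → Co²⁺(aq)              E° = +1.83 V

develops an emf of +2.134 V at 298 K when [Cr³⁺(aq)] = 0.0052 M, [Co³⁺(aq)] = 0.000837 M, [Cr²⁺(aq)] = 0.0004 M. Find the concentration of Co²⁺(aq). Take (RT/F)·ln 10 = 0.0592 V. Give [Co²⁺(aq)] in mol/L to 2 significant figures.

With Co³⁺/Co²⁺ at the cathode and Cr³⁺/Cr²⁺ at the anode, E°cell = +1.83 − (−0.42) = +2.25 V (n = 1).
Since E = E° − (0.0592/n)·log Q, log Q = n(E° − E)/0.0592 = 1.959.
The balanced reaction is Co³⁺(aq) + Cr²⁺(aq) → Co²⁺(aq) + Cr³⁺(aq), so Q = ([Co²⁺(aq)]·[Cr³⁺(aq)]) / ([Co³⁺(aq)]·[Cr²⁺(aq)]).
Isolating [Co²⁺(aq)] in Q = 10^{1.959} yields log [Co²⁺(aq)] = −2.232, i.e. 0.0059 M.

0.0059 M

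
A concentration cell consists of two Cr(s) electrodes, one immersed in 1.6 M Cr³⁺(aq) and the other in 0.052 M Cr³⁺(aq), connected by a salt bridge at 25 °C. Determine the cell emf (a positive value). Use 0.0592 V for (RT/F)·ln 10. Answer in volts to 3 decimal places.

0.029 V

For a concentration cell E°cell = 0, since both electrodes use the same couple.
The compartment with the higher Cr³⁺(aq) concentration (1.6 M) acts as the cathode; ions are reduced there and produced at the dilute (0.052 M) anode.
With n = 3, Ecell = −(0.0592/3)·log([dilute]/[conc]) = −(0.0592/3)·log(0.052/1.6) = +0.029 V.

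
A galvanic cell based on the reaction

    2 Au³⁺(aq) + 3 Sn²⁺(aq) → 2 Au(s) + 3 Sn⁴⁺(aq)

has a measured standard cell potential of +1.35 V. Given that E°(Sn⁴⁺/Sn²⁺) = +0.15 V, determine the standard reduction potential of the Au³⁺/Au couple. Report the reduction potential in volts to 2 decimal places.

In the reaction as written the Au³⁺/Au couple is reduced (cathode) and Sn⁴⁺/Sn²⁺ is oxidized (anode), so E°cell = E°(Au³⁺/Au) − E°(Sn⁴⁺/Sn²⁺).
E°(Au³⁺/Au) = E°cell + E°(anode) = +1.35 + (+0.15) = +1.50 V.

+1.50 V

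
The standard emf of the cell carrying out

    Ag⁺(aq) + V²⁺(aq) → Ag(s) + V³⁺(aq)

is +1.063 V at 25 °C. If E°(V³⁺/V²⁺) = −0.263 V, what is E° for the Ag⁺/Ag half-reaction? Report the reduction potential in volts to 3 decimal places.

In the reaction as written the Ag⁺/Ag couple is reduced (cathode) and V³⁺/V²⁺ is oxidized (anode), so E°cell = E°(Ag⁺/Ag) − E°(V³⁺/V²⁺).
E°(Ag⁺/Ag) = E°cell + E°(anode) = +1.063 + (−0.263) = +0.800 V.

+0.800 V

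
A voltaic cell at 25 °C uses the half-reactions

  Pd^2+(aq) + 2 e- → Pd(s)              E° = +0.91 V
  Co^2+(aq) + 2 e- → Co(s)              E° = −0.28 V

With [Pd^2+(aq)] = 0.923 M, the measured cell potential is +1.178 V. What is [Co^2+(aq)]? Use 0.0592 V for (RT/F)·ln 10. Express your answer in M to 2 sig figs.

2.3 M

Pd²⁺/Pd is the cathode (higher E°); E°cell = +0.91 − (−0.28) = +1.19 V with n = 2.
From the Nernst equation, log Q = n(E° − E)/0.0592 = 2·(+1.19 − (+1.178))/0.0592 = 0.405.
Balancing electrons gives Pd^2+(aq) + Co(s) → Pd(s) + Co^2+(aq); thus Q = [Co^2+(aq)] / [Pd^2+(aq)].
Substituting the known concentrations and solving, log [Co^2+(aq)] = 0.370 and [Co^2+(aq)] = 2.3 M.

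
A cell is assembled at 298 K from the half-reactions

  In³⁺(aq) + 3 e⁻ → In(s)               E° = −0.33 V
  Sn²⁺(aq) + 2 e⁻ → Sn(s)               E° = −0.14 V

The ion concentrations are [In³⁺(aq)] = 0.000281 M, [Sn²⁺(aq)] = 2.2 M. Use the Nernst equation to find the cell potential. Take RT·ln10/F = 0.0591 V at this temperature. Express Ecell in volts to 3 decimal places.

+0.270 V

Since E°(Sn²⁺/Sn) > E°(In³⁺/In), Sn²⁺/Sn serves as the cathode.
E°cell = E°cat − E°an = −0.14 − (−0.33) = +0.19 V; n = 6.
Balancing gives 3 Sn²⁺(aq) + 2 In(s) → 3 Sn(s) + 2 In³⁺(aq); hence Q = [In³⁺(aq)]^2 / [Sn²⁺(aq)]^3 = 7.42×10^−9 (log Q = −8.130).
By the Nernst equation, E = +0.19 − (0.0591/6)·(−8.130) = +0.270 V.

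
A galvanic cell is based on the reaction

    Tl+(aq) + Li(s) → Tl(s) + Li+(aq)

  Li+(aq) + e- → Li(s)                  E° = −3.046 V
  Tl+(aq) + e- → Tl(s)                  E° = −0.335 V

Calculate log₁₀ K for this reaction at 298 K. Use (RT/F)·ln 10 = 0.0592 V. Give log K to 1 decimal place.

log K = 45.8

The Tl⁺/Tl couple is reduced (cathode); E°cell = −0.335 − (−3.046) = +2.711 V with n = 1.
At equilibrium E = 0, so log K = nE°cell / 0.0592 = (1)(+2.711) / 0.0592 = 45.8.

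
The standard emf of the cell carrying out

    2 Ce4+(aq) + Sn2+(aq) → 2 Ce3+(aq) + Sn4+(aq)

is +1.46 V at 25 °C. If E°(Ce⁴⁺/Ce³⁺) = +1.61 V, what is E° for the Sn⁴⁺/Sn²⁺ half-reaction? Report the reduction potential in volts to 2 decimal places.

+0.15 V

In the reaction as written the Ce⁴⁺/Ce³⁺ couple is reduced (cathode) and Sn⁴⁺/Sn²⁺ is oxidized (anode), so E°cell = E°(Ce⁴⁺/Ce³⁺) − E°(Sn⁴⁺/Sn²⁺).
E°(Sn⁴⁺/Sn²⁺) = E°(cathode) − E°cell = +1.61 − (+1.46) = +0.15 V.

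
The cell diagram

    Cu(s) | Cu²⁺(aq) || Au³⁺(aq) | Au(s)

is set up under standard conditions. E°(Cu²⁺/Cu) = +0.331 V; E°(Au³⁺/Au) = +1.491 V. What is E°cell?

By convention the left-hand electrode in cell notation is the anode (oxidation) and the right-hand electrode is the cathode (reduction).
E°cell = E°(right) − E°(left) = +1.491 − (+0.331) = +1.160 V.

+1.160 V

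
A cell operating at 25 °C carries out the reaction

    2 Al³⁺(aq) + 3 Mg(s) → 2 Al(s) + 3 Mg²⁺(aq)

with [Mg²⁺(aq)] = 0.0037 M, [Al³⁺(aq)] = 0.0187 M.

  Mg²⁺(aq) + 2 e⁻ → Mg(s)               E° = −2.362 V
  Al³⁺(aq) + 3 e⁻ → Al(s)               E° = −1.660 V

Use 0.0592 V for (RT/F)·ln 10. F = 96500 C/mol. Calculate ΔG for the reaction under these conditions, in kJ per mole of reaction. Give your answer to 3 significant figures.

With Al³⁺/Al reduced at the cathode, E°cell = −1.660 − (−2.362) = +0.702 V and n = 6.
Here Q = [Mg²⁺(aq)]^3 / [Al³⁺(aq)]^2 = 0.000145 (log Q = −3.839), giving E = +0.702 − (0.0592/6)·(−3.839) = +0.7399 V.
Then ΔG = −nFE = −6 × 96500 × +0.7399 J/mol = −428 kJ/mol.

−428 kJ/mol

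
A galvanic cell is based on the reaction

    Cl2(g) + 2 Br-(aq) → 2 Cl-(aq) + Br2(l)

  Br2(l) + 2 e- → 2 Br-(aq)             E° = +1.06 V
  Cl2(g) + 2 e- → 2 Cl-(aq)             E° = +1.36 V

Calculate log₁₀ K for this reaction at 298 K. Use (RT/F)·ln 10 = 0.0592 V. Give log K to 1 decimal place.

log K = 10.1

The Cl₂/Cl⁻ couple is reduced (cathode); E°cell = +1.36 − (+1.06) = +0.30 V with n = 2.
At equilibrium E = 0, so log K = nE°cell / 0.0592 = (2)(+0.30) / 0.0592 = 10.1.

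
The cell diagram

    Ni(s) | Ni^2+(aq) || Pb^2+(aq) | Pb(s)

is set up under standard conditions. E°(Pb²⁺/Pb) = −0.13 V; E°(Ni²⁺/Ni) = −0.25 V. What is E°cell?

By convention the left-hand electrode in cell notation is the anode (oxidation) and the right-hand electrode is the cathode (reduction).
E°cell = E°(right) − E°(left) = −0.13 − (−0.25) = +0.12 V.

+0.12 V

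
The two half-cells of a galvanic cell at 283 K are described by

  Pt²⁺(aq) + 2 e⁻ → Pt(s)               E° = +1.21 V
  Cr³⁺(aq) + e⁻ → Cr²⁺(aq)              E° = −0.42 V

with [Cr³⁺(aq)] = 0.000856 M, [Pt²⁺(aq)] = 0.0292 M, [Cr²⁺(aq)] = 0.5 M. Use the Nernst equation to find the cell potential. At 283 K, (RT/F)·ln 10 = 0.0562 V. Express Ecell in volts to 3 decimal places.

+1.742 V

Since E°(Pt²⁺/Pt) > E°(Cr³⁺/Cr²⁺), Pt²⁺/Pt serves as the cathode.
E°cell = +1.21 − (−0.42) = +1.63 V, with n = 2 electrons transferred.
Balancing gives Pt²⁺(aq) + 2 Cr²⁺(aq) → Pt(s) + 2 Cr³⁺(aq); hence Q = [Cr³⁺(aq)]^2 / ([Pt²⁺(aq)]·[Cr²⁺(aq)]^2) = 0.0001 (log Q = −3.998).
By the Nernst equation, E = +1.63 − (0.0562/2)·(−3.998) = +1.742 V.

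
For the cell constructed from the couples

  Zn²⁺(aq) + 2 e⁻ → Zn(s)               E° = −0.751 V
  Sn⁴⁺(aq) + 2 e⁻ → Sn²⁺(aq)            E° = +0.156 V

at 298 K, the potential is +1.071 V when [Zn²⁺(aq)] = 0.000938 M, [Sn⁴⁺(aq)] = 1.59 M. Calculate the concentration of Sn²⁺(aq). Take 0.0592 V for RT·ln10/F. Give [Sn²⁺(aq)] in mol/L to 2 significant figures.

Sn⁴⁺/Sn²⁺ is the cathode (higher E°); E°cell = +0.156 − (−0.751) = +0.907 V with n = 2.
Since E = E° − (0.0592/n)·log Q, log Q = n(E° − E)/0.0592 = −5.541.
Balancing electrons gives Sn⁴⁺(aq) + Zn(s) → Sn²⁺(aq) + Zn²⁺(aq); thus Q = ([Sn²⁺(aq)]·[Zn²⁺(aq)]) / [Sn⁴⁺(aq)].
Substituting the known concentrations and solving, log [Sn²⁺(aq)] = −2.312 and [Sn²⁺(aq)] = 0.0049 M.

0.0049 M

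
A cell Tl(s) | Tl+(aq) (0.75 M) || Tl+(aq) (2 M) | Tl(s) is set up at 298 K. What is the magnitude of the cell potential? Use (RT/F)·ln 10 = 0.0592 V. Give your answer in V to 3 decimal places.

0.025 V

For a concentration cell E°cell = 0, since both electrodes use the same couple.
The compartment with the higher Tl+(aq) concentration (2 M) acts as the cathode; ions are reduced there and produced at the dilute (0.75 M) anode.
With n = 1, Ecell = −(0.0592/1)·log([dilute]/[conc]) = −(0.0592/1)·log(0.75/2) = +0.025 V.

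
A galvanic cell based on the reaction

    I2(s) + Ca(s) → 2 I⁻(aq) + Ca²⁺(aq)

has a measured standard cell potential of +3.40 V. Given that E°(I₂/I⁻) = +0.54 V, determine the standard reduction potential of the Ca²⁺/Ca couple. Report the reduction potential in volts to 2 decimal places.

−2.86 V

In the reaction as written the I₂/I⁻ couple is reduced (cathode) and Ca²⁺/Ca is oxidized (anode), so E°cell = E°(I₂/I⁻) − E°(Ca²⁺/Ca).
E°(Ca²⁺/Ca) = E°(cathode) − E°cell = +0.54 − (+3.40) = −2.86 V.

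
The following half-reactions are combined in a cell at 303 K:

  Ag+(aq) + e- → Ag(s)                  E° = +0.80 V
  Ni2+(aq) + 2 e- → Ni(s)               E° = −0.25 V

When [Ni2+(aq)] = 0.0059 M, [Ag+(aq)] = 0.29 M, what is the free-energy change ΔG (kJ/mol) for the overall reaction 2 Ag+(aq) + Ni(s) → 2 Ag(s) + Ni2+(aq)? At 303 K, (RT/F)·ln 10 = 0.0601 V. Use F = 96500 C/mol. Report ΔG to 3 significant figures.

−209 kJ/mol

With Ag⁺/Ag reduced at the cathode, E°cell = +0.80 − (−0.25) = +1.05 V and n = 2.
Q = [Ni2+(aq)] / [Ag+(aq)]^2 = 0.0702, so log Q = −1.154 and E = +1.05 − (0.0601/2)(−1.154) = +1.0847 V.
ΔG = −nFE = −(2)(96500)(+1.0847) J/mol = −209 kJ/mol.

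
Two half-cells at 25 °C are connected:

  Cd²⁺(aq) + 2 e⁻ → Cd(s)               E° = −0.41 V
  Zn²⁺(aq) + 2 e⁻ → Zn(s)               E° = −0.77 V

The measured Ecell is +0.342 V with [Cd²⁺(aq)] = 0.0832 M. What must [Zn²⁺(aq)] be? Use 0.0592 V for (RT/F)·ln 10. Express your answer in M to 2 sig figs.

0.34 M

The Cd²⁺/Cd couple has the larger reduction potential, so it is the cathode: E°cell = −0.41 − (−0.77) = +0.36 V and n = 2.
Since E = E° − (0.0592/n)·log Q, log Q = n(E° − E)/0.0592 = 0.608.
The balanced reaction is Cd²⁺(aq) + Zn(s) → Cd(s) + Zn²⁺(aq), so Q = [Zn²⁺(aq)] / [Cd²⁺(aq)].
Solving for the unknown gives log [Zn²⁺(aq)] = −0.472, so [Zn²⁺(aq)] ≈ 0.34 M.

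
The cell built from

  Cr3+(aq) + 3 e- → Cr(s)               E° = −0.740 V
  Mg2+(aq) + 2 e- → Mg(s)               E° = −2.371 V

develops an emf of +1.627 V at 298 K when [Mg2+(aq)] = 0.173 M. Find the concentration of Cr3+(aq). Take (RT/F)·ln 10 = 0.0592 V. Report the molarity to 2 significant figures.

0.045 M

With Cr³⁺/Cr at the cathode and Mg²⁺/Mg at the anode, E°cell = −0.740 − (−2.371) = +1.631 V (n = 6).
Rearranging E = E° − (0.0592/n)·log Q gives log Q = 6(+1.631 − (+1.627))/0.0592 = 0.405.
The balanced reaction is 2 Cr3+(aq) + 3 Mg(s) → 2 Cr(s) + 3 Mg2+(aq), so Q = [Mg2+(aq)]^3 / [Cr3+(aq)]^2.
Solving for the unknown gives log [Cr3+(aq)] = −1.345, so [Cr3+(aq)] ≈ 0.045 M.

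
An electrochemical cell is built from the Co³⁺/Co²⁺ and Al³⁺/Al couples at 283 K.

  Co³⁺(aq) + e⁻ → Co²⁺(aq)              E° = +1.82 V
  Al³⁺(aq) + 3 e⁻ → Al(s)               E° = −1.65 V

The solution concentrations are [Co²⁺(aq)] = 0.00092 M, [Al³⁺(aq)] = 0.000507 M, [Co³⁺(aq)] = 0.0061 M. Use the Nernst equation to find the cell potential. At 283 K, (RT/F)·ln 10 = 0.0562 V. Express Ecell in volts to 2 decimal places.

+3.58 V

Since E°(Co³⁺/Co²⁺) > E°(Al³⁺/Al), Co³⁺/Co²⁺ serves as the cathode.
The standard potential is +1.82 − (−1.65) = +3.47 V and the balanced reaction transfers n = 3 electrons.
Balancing gives 3 Co³⁺(aq) + Al(s) → 3 Co²⁺(aq) + Al³⁺(aq); hence Q = ([Co²⁺(aq)]^3·[Al³⁺(aq)]) / [Co³⁺(aq)]^3 = 1.74×10^−6 (log Q = −5.760).
E = E° − (0.0562/n)·log Q = +3.47 − (0.0562/3)(−5.760) = +3.58 V.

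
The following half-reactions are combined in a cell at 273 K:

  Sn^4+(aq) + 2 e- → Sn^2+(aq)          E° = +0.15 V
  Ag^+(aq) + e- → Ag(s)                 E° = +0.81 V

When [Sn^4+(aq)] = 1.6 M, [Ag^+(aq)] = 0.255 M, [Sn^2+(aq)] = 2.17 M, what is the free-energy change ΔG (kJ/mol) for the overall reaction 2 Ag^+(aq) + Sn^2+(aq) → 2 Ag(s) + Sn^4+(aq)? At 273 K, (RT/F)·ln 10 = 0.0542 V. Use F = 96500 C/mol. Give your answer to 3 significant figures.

The standard cell potential is +0.81 − (+0.15) = +0.66 V, with n = 2 electrons in the balanced equation.
Q = [Sn^4+(aq)] / ([Ag^+(aq)]^2·[Sn^2+(aq)]) = 11.3, so log Q = 1.055 and E = +0.66 − (0.0542/2)(1.055) = +0.6314 V.
Then ΔG = −nFE = −2 × 96500 × +0.6314 J/mol = −122 kJ/mol.

−122 kJ/mol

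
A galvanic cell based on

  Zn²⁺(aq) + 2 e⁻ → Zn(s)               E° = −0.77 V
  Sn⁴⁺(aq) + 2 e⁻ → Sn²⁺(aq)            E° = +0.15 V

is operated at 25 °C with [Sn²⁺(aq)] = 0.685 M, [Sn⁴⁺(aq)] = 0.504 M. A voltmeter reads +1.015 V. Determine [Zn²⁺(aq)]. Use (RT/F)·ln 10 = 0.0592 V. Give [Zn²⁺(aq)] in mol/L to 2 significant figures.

0.00045 M

The Sn⁴⁺/Sn²⁺ couple has the larger reduction potential, so it is the cathode: E°cell = +0.15 − (−0.77) = +0.92 V and n = 2.
Rearranging E = E° − (0.0592/n)·log Q gives log Q = 2(+0.92 − (+1.015))/0.0592 = −3.209.
For Sn⁴⁺(aq) + Zn(s) → Sn²⁺(aq) + Zn²⁺(aq), the reaction quotient is Q = ([Sn²⁺(aq)]·[Zn²⁺(aq)]) / [Sn⁴⁺(aq)].
Solving for the unknown gives log [Zn²⁺(aq)] = −3.342, so [Zn²⁺(aq)] ≈ 0.00045 M.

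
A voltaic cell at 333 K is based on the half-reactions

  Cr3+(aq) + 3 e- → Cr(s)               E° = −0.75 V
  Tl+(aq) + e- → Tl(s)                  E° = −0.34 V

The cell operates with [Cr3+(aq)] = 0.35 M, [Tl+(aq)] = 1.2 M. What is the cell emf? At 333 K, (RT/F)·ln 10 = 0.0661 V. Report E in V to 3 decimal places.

The Tl⁺/Tl couple has the more positive E°, so it is the cathode; Cr³⁺/Cr is the anode.
The standard potential is −0.34 − (−0.75) = +0.41 V and the balanced reaction transfers n = 3 electrons.
The balanced reaction is 3 Tl+(aq) + Cr(s) → 3 Tl(s) + Cr3+(aq), so Q = [Cr3+(aq)] / [Tl+(aq)]^3 = 0.203 and log Q = −0.693.
E = E° − (0.0661/n)·log Q = +0.41 − (0.0661/3)(−0.693) = +0.425 V.

+0.425 V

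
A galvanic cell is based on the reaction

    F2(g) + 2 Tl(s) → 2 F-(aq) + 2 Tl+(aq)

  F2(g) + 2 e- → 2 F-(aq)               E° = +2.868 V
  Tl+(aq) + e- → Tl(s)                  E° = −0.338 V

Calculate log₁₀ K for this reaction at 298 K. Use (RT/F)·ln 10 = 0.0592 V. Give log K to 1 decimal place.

The F₂/F⁻ couple is reduced (cathode); E°cell = +2.868 − (−0.338) = +3.206 V with n = 2.
At equilibrium E = 0, so log K = nE°cell / 0.0592 = (2)(+3.206) / 0.0592 = 108.3.

log K = 108.3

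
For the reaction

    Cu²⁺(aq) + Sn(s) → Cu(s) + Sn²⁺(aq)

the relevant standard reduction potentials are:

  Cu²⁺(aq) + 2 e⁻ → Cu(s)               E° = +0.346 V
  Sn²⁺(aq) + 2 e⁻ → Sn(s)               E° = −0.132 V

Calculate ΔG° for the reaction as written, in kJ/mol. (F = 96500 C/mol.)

In the reaction as written Cu²⁺(aq) is reduced, so the Cu²⁺/Cu couple is the cathode and Sn²⁺/Sn is the anode.
E°cell = +0.346 − (−0.132) = +0.478 V; balancing electrons gives n = 2.
ΔG° = −nFE°cell = −(2)(96500)(+0.478) J/mol = −92.3 kJ/mol.

−92.3 kJ/mol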